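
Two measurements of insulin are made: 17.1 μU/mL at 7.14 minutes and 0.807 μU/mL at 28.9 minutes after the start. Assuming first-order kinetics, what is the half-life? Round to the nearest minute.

5 minutes

Over Δt = 28.9 − 7.14 = 21.76 minutes, the level fell by a factor of 17.1/0.807 ≈ 21.19.
n = log₂(21.19) ≈ 4.4053 half-lives, so t½ = 21.76/4.4053 ≈ 4.9395 minutes.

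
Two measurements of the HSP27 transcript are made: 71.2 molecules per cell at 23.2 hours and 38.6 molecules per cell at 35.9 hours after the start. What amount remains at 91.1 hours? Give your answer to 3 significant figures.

2.70 molecules per cell

Over Δt = 35.9 − 23.2 = 12.7 hours, the level fell by a factor of 71.2/38.6 ≈ 1.8446.
n = log₂(1.8446) ≈ 0.88328 half-lives, so t½ = 12.7/0.88328 ≈ 14.378 hours.
From t = 35.9 to t = 91.1: 38.6 × (1/2)^((91.1−35.9)/14.378) ≈ 2.6971 molecules per cell.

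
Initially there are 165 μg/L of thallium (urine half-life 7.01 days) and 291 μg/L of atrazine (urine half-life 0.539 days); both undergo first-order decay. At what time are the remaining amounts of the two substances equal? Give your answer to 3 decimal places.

0.478 days

Set 165·(1/2)^(t/7.01) = 291·(1/2)^(t/0.539).
Taking log₂: log₂(165/291) = t·(1/7.01 − 1/0.539).
log₂(0.56701) = -0.81855; 1/7.01 − 1/0.539 = -1.7126.
t = -0.81855 / -1.7126 ≈ 0.47795 days.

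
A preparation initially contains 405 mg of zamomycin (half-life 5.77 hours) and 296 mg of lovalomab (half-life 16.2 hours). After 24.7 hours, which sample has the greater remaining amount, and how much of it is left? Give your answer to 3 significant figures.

zamomycin: 405 × (1/2)^4.2808 ≈ 20.836 mg.
lovalomab: 296 × (1/2)^1.5247 ≈ 102.88 mg.
Lovalomab has more remaining, at ≈ 102.88 mg.

lovalomab, 103 mg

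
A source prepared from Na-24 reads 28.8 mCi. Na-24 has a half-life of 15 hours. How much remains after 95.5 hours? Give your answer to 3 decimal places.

0.349 mCi

Number of half-lives: n = 95.5/15 ≈ 6.3667.
Remaining = 28.8 × (1/2)^6.3667 = 28.8 × 0.012118 ≈ 0.34901 mCi.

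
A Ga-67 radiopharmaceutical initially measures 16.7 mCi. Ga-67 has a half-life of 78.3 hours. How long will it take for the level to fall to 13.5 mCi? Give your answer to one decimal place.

24.0 hours

Fraction remaining = 13.5/16.7 ≈ 0.80838.
n = log₂(16.7/13.5) = ln(1.237)/ln 2 ≈ 0.30689 half-lives.
t = n × t½ = 0.30689 × 78.3 ≈ 24.029 hours.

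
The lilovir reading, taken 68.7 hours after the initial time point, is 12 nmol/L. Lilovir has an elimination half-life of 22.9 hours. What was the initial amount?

96 nmol/L

Number of half-lives elapsed: n = 68.7/22.9 ≈ 3.
A₀ = A × 2^n = 12 × 2^3 = 12 × 8 ≈ 96 nmol/L.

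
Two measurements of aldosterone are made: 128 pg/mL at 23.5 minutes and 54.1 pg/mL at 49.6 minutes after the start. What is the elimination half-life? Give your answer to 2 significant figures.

21 minutes

Over Δt = 49.6 − 23.5 = 26.1 minutes, the level fell by a factor of 128/54.1 ≈ 2.366.
n = log₂(2.366) ≈ 1.2424 half-lives, so t½ = 26.1/1.2424 ≈ 21.007 minutes.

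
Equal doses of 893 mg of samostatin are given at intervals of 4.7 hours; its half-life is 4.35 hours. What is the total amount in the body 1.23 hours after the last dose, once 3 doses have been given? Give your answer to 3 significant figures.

The 3 doses were given 10.63, 5.93, 1.23 hours ago.
Total = 893·(1/2)^(10.63/4.35) + 893·(1/2)^(5.93/4.35) + 893·(1/2)^(1.23/4.35)
      = 164.15 + 347.12 + 734.06 ≈ 1245.3 mg.

1250 mg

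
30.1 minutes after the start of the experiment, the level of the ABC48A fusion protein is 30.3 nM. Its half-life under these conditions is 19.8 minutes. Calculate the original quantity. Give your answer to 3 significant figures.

86.9 nM

Number of half-lives elapsed: n = 30.1/19.8 ≈ 1.5202.
A₀ = A × 2^n = 30.3 × 2^1.5202 = 30.3 × 2.8683 ≈ 86.91 nM.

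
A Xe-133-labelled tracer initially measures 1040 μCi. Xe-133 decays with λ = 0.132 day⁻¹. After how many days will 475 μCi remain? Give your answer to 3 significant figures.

t½ = ln 2 / λ = 0.69315 / 0.132 ≈ 5.2511 days.
Fraction remaining = 475/1040 ≈ 0.45673.
n = log₂(1040/475) = ln(2.1895)/ln 2 ≈ 1.1306 half-lives.
t = n × t½ = 1.1306 × 5.2511 ≈ 5.9368 days.

5.94 days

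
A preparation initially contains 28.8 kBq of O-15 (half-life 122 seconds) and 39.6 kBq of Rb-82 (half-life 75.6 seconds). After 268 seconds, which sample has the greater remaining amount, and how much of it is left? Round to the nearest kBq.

O-15: 28.8 × (1/2)^2.1967 ≈ 6.2822 kBq.
Rb-82: 39.6 × (1/2)^3.545 ≈ 3.3927 kBq.
O-15 has more remaining, at ≈ 6.2822 kBq.

O-15, 6 kBq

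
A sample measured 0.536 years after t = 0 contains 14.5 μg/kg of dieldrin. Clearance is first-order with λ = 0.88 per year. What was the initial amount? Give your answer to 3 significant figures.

23.2 μg/kg

t½ = ln 2 / λ = 0.69315 / 0.88 ≈ 0.78767 years.
Number of half-lives elapsed: n = 0.536/0.78767 ≈ 0.68049.
A₀ = A × 2^n = 14.5 × 2^0.68049 = 14.5 × 1.6027 ≈ 23.239 μg/kg.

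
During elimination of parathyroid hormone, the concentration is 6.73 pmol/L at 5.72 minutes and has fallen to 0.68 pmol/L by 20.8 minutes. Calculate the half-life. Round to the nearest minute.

5 minutes

Over Δt = 20.8 − 5.72 = 15.08 minutes, the level fell by a factor of 6.73/0.68 ≈ 9.8971.
n = log₂(9.8971) ≈ 3.307 half-lives, so t½ = 15.08/3.307 ≈ 4.56 minutes.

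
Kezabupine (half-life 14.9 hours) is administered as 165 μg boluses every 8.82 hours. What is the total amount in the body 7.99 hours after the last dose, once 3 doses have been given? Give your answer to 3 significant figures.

The 3 doses were given 25.63, 16.81, 7.99 hours ago.
Total = 165·(1/2)^(25.63/14.9) + 165·(1/2)^(16.81/14.9) + 165·(1/2)^(7.99/14.9)
      = 50.081 + 75.486 + 113.78 ≈ 239.34 μg.

239 μg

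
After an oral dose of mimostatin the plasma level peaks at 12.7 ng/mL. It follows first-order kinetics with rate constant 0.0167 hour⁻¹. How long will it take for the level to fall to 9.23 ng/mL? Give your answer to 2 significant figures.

19 hours

t½ = ln 2 / k = 0.69315 / 0.0167 ≈ 41.506 hours.
Fraction remaining = 9.23/12.7 ≈ 0.72677.
n = log₂(12.7/9.23) = ln(1.3759)/ln 2 ≈ 0.46043 half-lives.
t = n × t½ = 0.46043 × 41.506 ≈ 19.11 hours.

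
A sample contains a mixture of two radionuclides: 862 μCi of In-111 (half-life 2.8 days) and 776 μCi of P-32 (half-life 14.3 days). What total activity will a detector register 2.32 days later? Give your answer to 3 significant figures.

1180 μCi

In-111: 862 × (1/2)^(2.32/2.8) = 862 × (1/2)^0.82857 ≈ 485.38 μCi.
P-32: 776 × (1/2)^(2.32/14.3) = 776 × (1/2)^0.16224 ≈ 693.46 μCi.
Total = 485.38 + 693.46 ≈ 1178.8 μCi.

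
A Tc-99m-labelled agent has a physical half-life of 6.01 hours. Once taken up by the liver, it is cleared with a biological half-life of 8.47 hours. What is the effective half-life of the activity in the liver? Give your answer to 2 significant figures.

1/t_eff = 1/t_phys + 1/t_biol = 1/6.01 + 1/8.47 = 0.28445 per hour.
t_eff = 6.01 × 8.47 / (6.01 + 8.47) ≈ 3.5155 hours.

3.5 hours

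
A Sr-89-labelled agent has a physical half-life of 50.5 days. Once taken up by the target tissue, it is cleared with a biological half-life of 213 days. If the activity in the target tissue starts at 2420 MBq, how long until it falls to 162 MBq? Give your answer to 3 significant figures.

159 days

1/t_eff = 1/t_phys + 1/t_biol = 1/50.5 + 1/213 = 0.024497 per day.
t_eff = 50.5 × 213 / (50.5 + 213) ≈ 40.822 days.
n = log₂(2420/162) ≈ 3.9009; t = 3.9009 × 40.822 ≈ 159.24 days.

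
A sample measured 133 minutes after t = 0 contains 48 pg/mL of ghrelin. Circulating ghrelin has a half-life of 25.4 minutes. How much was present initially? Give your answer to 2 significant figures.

Number of half-lives elapsed: n = 133/25.4 ≈ 5.2362.
A₀ = A × 2^n = 48 × 2^5.2362 = 48 × 37.693 ≈ 1809.3 pg/mL.

1800 pg/mL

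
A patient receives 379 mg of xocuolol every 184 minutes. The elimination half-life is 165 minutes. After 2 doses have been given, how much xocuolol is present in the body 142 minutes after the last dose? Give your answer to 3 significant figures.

The 2 doses were given 326, 142 minutes ago.
Total = 379·(1/2)^(326/165) + 379·(1/2)^(142/165)
      = 96.356 + 208.72 ≈ 305.08 mg.

305 mg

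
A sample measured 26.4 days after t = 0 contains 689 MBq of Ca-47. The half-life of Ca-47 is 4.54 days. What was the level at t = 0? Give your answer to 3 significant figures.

Number of half-lives elapsed: n = 26.4/4.54 ≈ 5.815.
A₀ = A × 2^n = 689 × 2^5.815 = 689 × 56.297 ≈ 38788 MBq.

38800 MBq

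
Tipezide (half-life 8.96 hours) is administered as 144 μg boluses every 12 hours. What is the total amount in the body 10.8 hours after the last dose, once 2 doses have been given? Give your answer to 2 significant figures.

The 2 doses were given 22.8, 10.8 hours ago.
Total = 144·(1/2)^(22.8/8.96) + 144·(1/2)^(10.8/8.96)
      = 24.68 + 62.447 ≈ 87.128 μg.

87 μg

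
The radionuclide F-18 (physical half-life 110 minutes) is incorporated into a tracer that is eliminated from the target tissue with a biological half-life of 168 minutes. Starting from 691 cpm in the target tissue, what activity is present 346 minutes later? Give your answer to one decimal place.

18.7 cpm

1/t_eff = 1/t_phys + 1/t_biol = 1/110 + 1/168 = 0.015043 per minute.
t_eff = 110 × 168 / (110 + 168) ≈ 66.475 minutes.
Remaining = 691 × (1/2)^(346/66.475) = 691 × (1/2)^5.205 ≈ 18.734 cpm.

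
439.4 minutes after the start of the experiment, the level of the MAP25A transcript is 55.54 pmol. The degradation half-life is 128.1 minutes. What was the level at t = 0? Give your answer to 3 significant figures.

Number of half-lives elapsed: n = 439.4/128.1 ≈ 3.4301.
A₀ = A × 2^n = 55.54 × 2^3.4301 = 55.54 × 10.779 ≈ 598.66 pmol.

599 pmol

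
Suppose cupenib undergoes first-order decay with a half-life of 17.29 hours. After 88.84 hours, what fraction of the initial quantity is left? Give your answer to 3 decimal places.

n = 88.84/17.29 ≈ 5.1382 half-lives.
Fraction remaining = (1/2)^5.1382 ≈ 0.028395.

0.028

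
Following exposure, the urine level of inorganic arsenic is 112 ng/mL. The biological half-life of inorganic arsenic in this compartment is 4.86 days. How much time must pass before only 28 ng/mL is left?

9.72 days

28/112 = 1/4, so 2 half-lives have elapsed.
t = 2 × 4.86 = 9.72 days.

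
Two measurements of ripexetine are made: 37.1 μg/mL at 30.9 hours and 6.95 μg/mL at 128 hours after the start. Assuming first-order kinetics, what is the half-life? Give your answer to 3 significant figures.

40.2 hours

Over Δt = 128 − 30.9 = 97.1 hours, the level fell by a factor of 37.1/6.95 ≈ 5.3381.
n = log₂(5.3381) ≈ 2.4163 half-lives, so t½ = 97.1/2.4163 ≈ 40.185 hours.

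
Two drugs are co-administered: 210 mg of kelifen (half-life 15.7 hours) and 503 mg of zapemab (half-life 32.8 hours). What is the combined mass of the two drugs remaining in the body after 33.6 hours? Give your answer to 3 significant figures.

295 mg

kelifen: 210 × (1/2)^(33.6/15.7) = 210 × (1/2)^2.1401 ≈ 47.641 mg.
zapemab: 503 × (1/2)^(33.6/32.8) = 503 × (1/2)^1.0244 ≈ 247.28 mg.
Total = 47.641 + 247.28 ≈ 294.92 mg.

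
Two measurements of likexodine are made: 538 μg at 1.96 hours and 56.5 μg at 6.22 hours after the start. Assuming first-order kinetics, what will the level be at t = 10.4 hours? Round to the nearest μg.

Over Δt = 6.22 − 1.96 = 4.26 hours, the level fell by a factor of 538/56.5 ≈ 9.5221.
n = log₂(9.5221) ≈ 3.2513 half-lives, so t½ = 4.26/3.2513 ≈ 1.3103 hours.
From t = 6.22 to t = 10.4: 56.5 × (1/2)^((10.4−6.22)/1.3103) ≈ 6.1901 μg.

6 μg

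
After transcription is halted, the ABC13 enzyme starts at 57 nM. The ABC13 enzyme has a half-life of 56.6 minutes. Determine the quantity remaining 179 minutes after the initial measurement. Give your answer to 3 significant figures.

Number of half-lives: n = 179/56.6 ≈ 3.1625.
Remaining = 57 × (1/2)^3.1625 = 57 × 0.11168 ≈ 6.3658 nM.

6.37 nM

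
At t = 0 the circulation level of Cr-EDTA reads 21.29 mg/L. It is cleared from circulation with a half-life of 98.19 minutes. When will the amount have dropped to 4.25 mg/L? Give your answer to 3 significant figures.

228 minutes

Fraction remaining = 4.25/21.29 ≈ 0.19962.
n = log₂(21.29/4.25) = ln(5.0094)/ln 2 ≈ 2.3246 half-lives.
t = n × t½ = 2.3246 × 98.19 ≈ 228.26 minutes.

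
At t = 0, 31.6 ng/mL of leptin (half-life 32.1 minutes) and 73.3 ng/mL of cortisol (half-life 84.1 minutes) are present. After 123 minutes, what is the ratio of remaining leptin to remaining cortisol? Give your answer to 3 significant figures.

0.0834

leptin: 31.6 × (1/2)^(123/32.1) = 31.6 × (1/2)^3.8318 ≈ 2.2193 ng/mL.
cortisol: 73.3 × (1/2)^(123/84.1) = 73.3 × (1/2)^1.4625 ≈ 26.597 ng/mL.
Ratio ≈ 2.2193 / 26.597 ≈ 0.08344.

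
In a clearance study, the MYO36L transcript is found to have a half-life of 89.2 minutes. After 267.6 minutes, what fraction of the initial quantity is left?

0.125

n = 267.6/89.2 ≈ 3 half-lives.
Fraction remaining = (1/2)^3 ≈ 0.125.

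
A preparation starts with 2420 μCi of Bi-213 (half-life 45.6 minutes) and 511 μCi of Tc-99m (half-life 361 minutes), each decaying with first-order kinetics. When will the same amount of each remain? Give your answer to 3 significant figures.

Set 2420·(1/2)^(t/45.6) = 511·(1/2)^(t/361).
Taking log₂: log₂(2420/511) = t·(1/45.6 − 1/361).
log₂(4.7358) = 2.2436; 1/45.6 − 1/361 = 0.01916.
t = 2.2436 / 0.01916 ≈ 117.1 minutes.

117 minutes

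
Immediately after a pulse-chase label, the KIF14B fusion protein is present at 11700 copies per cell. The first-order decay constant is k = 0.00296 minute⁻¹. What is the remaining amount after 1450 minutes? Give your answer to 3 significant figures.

160 copies per cell

t½ = ln 2 / k = 0.69315 / 0.00296 ≈ 234.17 minutes.
Number of half-lives: n = 1450/234.17 ≈ 6.192.
Remaining = 11700 × (1/2)^6.192 = 11700 × 0.013678 ≈ 160.03 copies per cell.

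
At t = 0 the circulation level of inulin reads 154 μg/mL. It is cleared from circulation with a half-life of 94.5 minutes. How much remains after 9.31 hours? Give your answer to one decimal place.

2.6 μg/mL

Convert the elapsed time: 9.31 hours = 558.6 minutes.
Number of half-lives: n = 558.6/94.5 ≈ 5.9111.
Remaining = 154 × (1/2)^5.9111 = 154 × 0.016618 ≈ 2.5592 μg/mL.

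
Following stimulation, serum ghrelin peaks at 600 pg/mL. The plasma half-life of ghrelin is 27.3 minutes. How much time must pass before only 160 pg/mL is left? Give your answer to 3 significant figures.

52.1 minutes

Fraction remaining = 160/600 ≈ 0.26667.
n = log₂(600/160) = ln(3.75)/ln 2 ≈ 1.9069 half-lives.
t = n × t½ = 1.9069 × 27.3 ≈ 52.058 minutes.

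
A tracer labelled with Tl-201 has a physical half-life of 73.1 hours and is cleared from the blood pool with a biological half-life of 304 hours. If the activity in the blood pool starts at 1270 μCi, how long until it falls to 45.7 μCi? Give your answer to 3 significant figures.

1/t_eff = 1/t_phys + 1/t_biol = 1/73.1 + 1/304 = 0.016969 per hour.
t_eff = 73.1 × 304 / (73.1 + 304) ≈ 58.93 hours.
n = log₂(1270/45.7) ≈ 4.7965; t = 4.7965 × 58.93 ≈ 282.66 hours.

283 hours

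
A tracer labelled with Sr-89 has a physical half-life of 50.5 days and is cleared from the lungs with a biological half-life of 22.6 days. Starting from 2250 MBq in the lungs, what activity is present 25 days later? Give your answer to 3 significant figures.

1/t_eff = 1/t_phys + 1/t_biol = 1/50.5 + 1/22.6 = 0.06405 per day.
t_eff = 50.5 × 22.6 / (50.5 + 22.6) ≈ 15.613 days.
Remaining = 2250 × (1/2)^(25/15.613) = 2250 × (1/2)^1.6012 ≈ 741.58 MBq.

742 MBq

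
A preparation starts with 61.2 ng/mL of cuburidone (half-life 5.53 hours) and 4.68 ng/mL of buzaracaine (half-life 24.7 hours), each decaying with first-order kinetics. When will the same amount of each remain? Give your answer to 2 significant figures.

26 hours

Set 61.2·(1/2)^(t/5.53) = 4.68·(1/2)^(t/24.7).
Taking log₂: log₂(61.2/4.68) = t·(1/5.53 − 1/24.7).
log₂(13.077) = 3.709; 1/5.53 − 1/24.7 = 0.14035.
t = 3.709 / 0.14035 ≈ 26.427 hours.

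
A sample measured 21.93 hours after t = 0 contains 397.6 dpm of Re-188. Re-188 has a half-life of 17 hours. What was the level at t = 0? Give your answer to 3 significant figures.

972 dpm

Number of half-lives elapsed: n = 21.93/17 ≈ 1.29.
A₀ = A × 2^n = 397.6 × 2^1.29 = 397.6 × 2.4453 ≈ 972.24 dpm.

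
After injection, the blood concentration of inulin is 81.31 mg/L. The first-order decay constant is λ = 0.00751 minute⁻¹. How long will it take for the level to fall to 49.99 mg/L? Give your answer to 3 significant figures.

64.8 minutes

t½ = ln 2 / λ = 0.69315 / 0.00751 ≈ 92.297 minutes.
Fraction remaining = 49.99/81.31 ≈ 0.61481.
n = log₂(81.31/49.99) = ln(1.6265)/ln 2 ≈ 0.70179 half-lives.
t = n × t½ = 0.70179 × 92.297 ≈ 64.773 minutes.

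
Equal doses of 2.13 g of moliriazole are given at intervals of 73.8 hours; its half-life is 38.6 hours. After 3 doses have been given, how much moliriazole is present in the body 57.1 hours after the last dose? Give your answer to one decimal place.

The 3 doses were given 204.7, 130.9, 57.1 hours ago.
Total = 2.13·(1/2)^(204.7/38.6) + 2.13·(1/2)^(130.9/38.6) + 2.13·(1/2)^(57.1/38.6)
      = 0.053949 + 0.20302 + 0.76397 ≈ 1.0209 g.

1.0 g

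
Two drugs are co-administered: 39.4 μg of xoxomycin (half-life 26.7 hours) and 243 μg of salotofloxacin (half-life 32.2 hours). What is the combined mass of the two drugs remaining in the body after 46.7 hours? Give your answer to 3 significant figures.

xoxomycin: 39.4 × (1/2)^(46.7/26.7) = 39.4 × (1/2)^1.7491 ≈ 11.721 μg.
salotofloxacin: 243 × (1/2)^(46.7/32.2) = 243 × (1/2)^1.4503 ≈ 88.924 μg.
Total = 11.721 + 88.924 ≈ 100.65 μg.

101 μg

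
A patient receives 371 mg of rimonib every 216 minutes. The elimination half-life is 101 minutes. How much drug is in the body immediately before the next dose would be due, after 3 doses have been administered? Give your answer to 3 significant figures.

108 mg

The 3 doses were given 648, 432, 216 minutes ago.
Total = 371·(1/2)^(648/101) + 371·(1/2)^(432/101) + 371·(1/2)^(216/101)
      = 4.3452 + 19.134 + 84.253 ≈ 107.73 mg.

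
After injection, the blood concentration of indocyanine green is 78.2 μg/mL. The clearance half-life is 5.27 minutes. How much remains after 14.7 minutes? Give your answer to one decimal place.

Number of half-lives: n = 14.7/5.27 ≈ 2.7894.
Remaining = 78.2 × (1/2)^2.7894 = 78.2 × 0.14465 ≈ 11.312 μg/mL.

11.3 μg/mL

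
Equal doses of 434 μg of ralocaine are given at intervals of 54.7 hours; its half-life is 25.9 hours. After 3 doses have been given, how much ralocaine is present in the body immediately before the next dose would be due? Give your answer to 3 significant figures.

The 3 doses were given 164.1, 109.4, 54.7 hours ago.
Total = 434·(1/2)^(164.1/25.9) + 434·(1/2)^(109.4/25.9) + 434·(1/2)^(54.7/25.9)
      = 5.3727 + 23.225 + 100.4 ≈ 129 μg.

129 μg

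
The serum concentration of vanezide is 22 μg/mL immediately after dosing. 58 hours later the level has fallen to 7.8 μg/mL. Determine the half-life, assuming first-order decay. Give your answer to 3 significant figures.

38.8 hours

A/A₀ = 7.8/22 ≈ 0.35455.
n = log₂(2.8205) ≈ 1.496 half-lives elapsed in 58 hours.
t½ = 58/1.496 ≈ 38.771 hours.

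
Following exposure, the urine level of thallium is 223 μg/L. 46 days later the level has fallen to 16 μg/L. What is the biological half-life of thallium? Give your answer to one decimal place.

12.1 days

A/A₀ = 16/223 ≈ 0.071749.
n = log₂(13.938) ≈ 3.8009 half-lives elapsed in 46 days.
t½ = 46/3.8009 ≈ 12.102 days.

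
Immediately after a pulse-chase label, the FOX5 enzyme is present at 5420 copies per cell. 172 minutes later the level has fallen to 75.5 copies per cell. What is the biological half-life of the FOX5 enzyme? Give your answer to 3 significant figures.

27.9 minutes

A/A₀ = 75.5/5420 ≈ 0.01393.
n = log₂(71.788) ≈ 6.1657 half-lives elapsed in 172 minutes.
t½ = 172/6.1657 ≈ 27.896 minutes.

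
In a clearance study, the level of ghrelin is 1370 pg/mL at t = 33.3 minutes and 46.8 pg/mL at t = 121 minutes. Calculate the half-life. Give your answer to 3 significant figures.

18.0 minutes

Over Δt = 121 − 33.3 = 87.7 minutes, the level fell by a factor of 1370/46.8 ≈ 29.274.
n = log₂(29.274) ≈ 4.8715 half-lives, so t½ = 87.7/4.8715 ≈ 18.003 minutes.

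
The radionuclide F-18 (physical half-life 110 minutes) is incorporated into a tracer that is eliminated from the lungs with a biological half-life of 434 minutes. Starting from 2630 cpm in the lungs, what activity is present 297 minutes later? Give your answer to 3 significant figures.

1/t_eff = 1/t_phys + 1/t_biol = 1/110 + 1/434 = 0.011395 per minute.
t_eff = 110 × 434 / (110 + 434) ≈ 87.757 minutes.
Remaining = 2630 × (1/2)^(297/87.757) = 2630 × (1/2)^3.3843 ≈ 251.87 cpm.

252 cpm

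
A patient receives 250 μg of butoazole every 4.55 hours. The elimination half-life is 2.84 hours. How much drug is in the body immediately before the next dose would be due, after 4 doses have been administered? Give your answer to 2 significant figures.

The 4 doses were given 18.2, 13.65, 9.1, 4.55 hours ago.
Total = 250·(1/2)^(18.2/2.84) + 250·(1/2)^(13.65/2.84) + 250·(1/2)^(9.1/2.84) + 250·(1/2)^(4.55/2.84)
      = 2.9431 + 8.9349 + 27.125 + 82.349 ≈ 121.35 μg.

120 μg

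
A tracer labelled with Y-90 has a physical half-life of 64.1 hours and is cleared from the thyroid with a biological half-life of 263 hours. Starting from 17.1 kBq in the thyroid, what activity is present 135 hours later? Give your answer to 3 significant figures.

1/t_eff = 1/t_phys + 1/t_biol = 1/64.1 + 1/263 = 0.019403 per hour.
t_eff = 64.1 × 263 / (64.1 + 263) ≈ 51.539 hours.
Remaining = 17.1 × (1/2)^(135/51.539) = 17.1 × (1/2)^2.6194 ≈ 2.7828 kBq.

2.78 kBq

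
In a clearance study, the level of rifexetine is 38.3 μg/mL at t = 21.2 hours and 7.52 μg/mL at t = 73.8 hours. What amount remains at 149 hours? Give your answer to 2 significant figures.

Over Δt = 73.8 − 21.2 = 52.6 hours, the level fell by a factor of 38.3/7.52 ≈ 5.0931.
n = log₂(5.0931) ≈ 2.3485 half-lives, so t½ = 52.6/2.3485 ≈ 22.397 hours.
From t = 73.8 to t = 149: 7.52 × (1/2)^((149−73.8)/22.397) ≈ 0.73363 μg/mL.

0.73 μg/mL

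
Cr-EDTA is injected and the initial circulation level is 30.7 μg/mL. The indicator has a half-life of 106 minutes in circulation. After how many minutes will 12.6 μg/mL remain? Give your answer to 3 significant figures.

Fraction remaining = 12.6/30.7 ≈ 0.41042.
n = log₂(30.7/12.6) = ln(2.4365)/ln 2 ≈ 1.2848 half-lives.
t = n × t½ = 1.2848 × 106 ≈ 136.19 minutes.

136 minutes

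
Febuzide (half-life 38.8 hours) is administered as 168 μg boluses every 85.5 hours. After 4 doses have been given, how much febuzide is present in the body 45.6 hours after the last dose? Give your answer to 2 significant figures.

The 4 doses were given 302.1, 216.6, 131.1, 45.6 hours ago.
Total = 168·(1/2)^(302.1/38.8) + 168·(1/2)^(216.6/38.8) + 168·(1/2)^(131.1/38.8) + 168·(1/2)^(45.6/38.8)
      = 0.76114 + 3.506 + 16.15 + 74.391 ≈ 94.808 μg.

95 μg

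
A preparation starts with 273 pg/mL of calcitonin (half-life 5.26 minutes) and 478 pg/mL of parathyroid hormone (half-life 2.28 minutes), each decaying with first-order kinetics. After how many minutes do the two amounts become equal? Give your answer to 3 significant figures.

Set 273·(1/2)^(t/5.26) = 478·(1/2)^(t/2.28).
Taking log₂: log₂(273/478) = t·(1/5.26 − 1/2.28).
log₂(0.57113) = -0.80811; 1/5.26 − 1/2.28 = -0.24848.
t = -0.80811 / -0.24848 ≈ 3.2522 minutes.

3.25 minutes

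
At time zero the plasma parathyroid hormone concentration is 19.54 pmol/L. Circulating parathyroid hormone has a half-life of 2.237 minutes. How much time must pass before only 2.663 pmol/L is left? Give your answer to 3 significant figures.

6.43 minutes

Fraction remaining = 2.663/19.54 ≈ 0.13628.
n = log₂(19.54/2.663) = ln(7.3376)/ln 2 ≈ 2.8753 half-lives.
t = n × t½ = 2.8753 × 2.237 ≈ 6.4321 minutes.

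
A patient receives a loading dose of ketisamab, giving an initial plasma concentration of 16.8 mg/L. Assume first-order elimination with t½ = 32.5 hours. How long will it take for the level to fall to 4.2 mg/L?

65 hours

4.2/16.8 = 1/4, so 2 half-lives have elapsed.
t = 2 × 32.5 = 65 hours.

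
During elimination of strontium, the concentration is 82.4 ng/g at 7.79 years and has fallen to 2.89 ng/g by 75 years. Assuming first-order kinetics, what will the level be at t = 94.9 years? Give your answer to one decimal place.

1.1 ng/g

Over Δt = 75 − 7.79 = 67.21 years, the level fell by a factor of 82.4/2.89 ≈ 28.512.
n = log₂(28.512) ≈ 4.8335 half-lives, so t½ = 67.21/4.8335 ≈ 13.905 years.
From t = 75 to t = 94.9: 2.89 × (1/2)^((94.9−75)/13.905) ≈ 1.0717 ng/g.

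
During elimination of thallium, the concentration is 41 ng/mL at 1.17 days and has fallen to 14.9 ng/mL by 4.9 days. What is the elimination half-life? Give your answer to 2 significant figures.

Over Δt = 4.9 − 1.17 = 3.73 days, the level fell by a factor of 41/14.9 ≈ 2.7517.
n = log₂(2.7517) ≈ 1.4603 half-lives, so t½ = 3.73/1.4603 ≈ 2.5542 days.

2.6 days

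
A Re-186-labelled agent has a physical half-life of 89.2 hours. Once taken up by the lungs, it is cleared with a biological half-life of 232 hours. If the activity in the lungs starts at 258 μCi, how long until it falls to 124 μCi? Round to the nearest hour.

68 hours

1/t_eff = 1/t_phys + 1/t_biol = 1/89.2 + 1/232 = 0.015521 per hour.
t_eff = 89.2 × 232 / (89.2 + 232) ≈ 64.428 hours.
n = log₂(258/124) ≈ 1.057; t = 1.057 × 64.428 ≈ 68.103 hours.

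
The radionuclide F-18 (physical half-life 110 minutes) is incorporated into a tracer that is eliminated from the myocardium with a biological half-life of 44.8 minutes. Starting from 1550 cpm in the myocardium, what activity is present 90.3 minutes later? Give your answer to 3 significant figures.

1/t_eff = 1/t_phys + 1/t_biol = 1/110 + 1/44.8 = 0.031412 per minute.
t_eff = 110 × 44.8 / (110 + 44.8) ≈ 31.835 minutes.
Remaining = 1550 × (1/2)^(90.3/31.835) = 1550 × (1/2)^2.8365 ≈ 217 cpm.

217 cpm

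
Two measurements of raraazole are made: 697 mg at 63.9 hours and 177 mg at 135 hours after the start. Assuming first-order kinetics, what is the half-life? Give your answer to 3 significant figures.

Over Δt = 135 − 63.9 = 71.1 hours, the level fell by a factor of 697/177 ≈ 3.9379.
n = log₂(3.9379) ≈ 1.9774 half-lives, so t½ = 71.1/1.9774 ≈ 35.956 hours.

36.0 hours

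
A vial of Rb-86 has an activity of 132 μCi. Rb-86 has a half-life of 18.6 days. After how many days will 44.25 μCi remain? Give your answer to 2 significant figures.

Fraction remaining = 44.25/132 ≈ 0.33523.
n = log₂(132/44.25) = ln(2.9831)/ln 2 ≈ 1.5768 half-lives.
t = n × t½ = 1.5768 × 18.6 ≈ 29.328 days.

29 days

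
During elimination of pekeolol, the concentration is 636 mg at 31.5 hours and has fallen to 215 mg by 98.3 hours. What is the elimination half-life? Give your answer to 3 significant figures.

42.7 hours

Over Δt = 98.3 − 31.5 = 66.8 hours, the level fell by a factor of 636/215 ≈ 2.9581.
n = log₂(2.9581) ≈ 1.5647 half-lives, so t½ = 66.8/1.5647 ≈ 42.692 hours.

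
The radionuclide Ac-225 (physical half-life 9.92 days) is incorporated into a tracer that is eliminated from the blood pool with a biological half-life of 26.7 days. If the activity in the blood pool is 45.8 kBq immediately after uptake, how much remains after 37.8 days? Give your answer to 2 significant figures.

1/t_eff = 1/t_phys + 1/t_biol = 1/9.92 + 1/26.7 = 0.13826 per day.
t_eff = 9.92 × 26.7 / (9.92 + 26.7) ≈ 7.2328 days.
Remaining = 45.8 × (1/2)^(37.8/7.2328) = 45.8 × (1/2)^5.2262 ≈ 1.2235 kBq.

1.2 kBq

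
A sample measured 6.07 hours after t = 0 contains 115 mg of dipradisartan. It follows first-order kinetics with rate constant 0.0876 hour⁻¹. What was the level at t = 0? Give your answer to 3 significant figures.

196 mg

t½ = ln 2 / k = 0.69315 / 0.0876 ≈ 7.9126 hours.
Number of half-lives elapsed: n = 6.07/7.9126 ≈ 0.76713.
A₀ = A × 2^n = 115 × 2^0.76713 = 115 × 1.7019 ≈ 195.72 mg.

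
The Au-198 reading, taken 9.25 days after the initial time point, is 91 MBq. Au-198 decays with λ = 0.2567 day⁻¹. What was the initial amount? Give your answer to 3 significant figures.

t½ = ln 2 / λ = 0.69315 / 0.2567 ≈ 2.7002 days.
Number of half-lives elapsed: n = 9.25/2.7002 ≈ 3.4256.
A₀ = A × 2^n = 91 × 2^3.4256 = 91 × 10.745 ≈ 977.83 MBq.

978 MBq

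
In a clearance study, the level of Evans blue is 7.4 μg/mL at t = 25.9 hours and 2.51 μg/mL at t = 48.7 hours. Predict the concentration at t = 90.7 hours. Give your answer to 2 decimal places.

Over Δt = 48.7 − 25.9 = 22.8 hours, the level fell by a factor of 7.4/2.51 ≈ 2.9482.
n = log₂(2.9482) ≈ 1.5598 half-lives, so t½ = 22.8/1.5598 ≈ 14.617 hours.
From t = 48.7 to t = 90.7: 2.51 × (1/2)^((90.7−48.7)/14.617) ≈ 0.34253 μg/mL.

0.34 μg/mL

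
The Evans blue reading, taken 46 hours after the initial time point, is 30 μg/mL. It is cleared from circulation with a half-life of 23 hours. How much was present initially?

120 μg/mL

Number of half-lives elapsed: n = 46/23 ≈ 2.
A₀ = A × 2^n = 30 × 2^2 = 30 × 4 ≈ 120 μg/mL.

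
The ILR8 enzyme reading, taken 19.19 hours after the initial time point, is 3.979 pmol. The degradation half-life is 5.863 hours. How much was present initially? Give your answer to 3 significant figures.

38.5 pmol

Number of half-lives elapsed: n = 19.19/5.863 ≈ 3.2731.
A₀ = A × 2^n = 3.979 × 2^3.2731 = 3.979 × 9.667 ≈ 38.465 pmol.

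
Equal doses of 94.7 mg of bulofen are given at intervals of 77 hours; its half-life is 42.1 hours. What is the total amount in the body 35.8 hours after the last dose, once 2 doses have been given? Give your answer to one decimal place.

67.3 mg

The 2 doses were given 112.8, 35.8 hours ago.
Total = 94.7·(1/2)^(112.8/42.1) + 94.7·(1/2)^(35.8/42.1)
      = 14.784 + 52.525 ≈ 67.309 mg.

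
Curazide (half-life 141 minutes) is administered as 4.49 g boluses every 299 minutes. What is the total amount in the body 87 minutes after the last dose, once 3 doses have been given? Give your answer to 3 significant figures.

3.76 g

The 3 doses were given 685, 386, 87 minutes ago.
Total = 4.49·(1/2)^(685/141) + 4.49·(1/2)^(386/141) + 4.49·(1/2)^(87/141)
      = 0.15481 + 0.67321 + 2.9276 ≈ 3.7556 g.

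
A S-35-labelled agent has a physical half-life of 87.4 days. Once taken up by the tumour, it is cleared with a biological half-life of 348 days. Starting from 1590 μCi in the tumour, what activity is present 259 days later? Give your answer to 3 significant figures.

122 μCi

1/t_eff = 1/t_phys + 1/t_biol = 1/87.4 + 1/348 = 0.014315 per day.
t_eff = 87.4 × 348 / (87.4 + 348) ≈ 69.856 days.
Remaining = 1590 × (1/2)^(259/69.856) = 1590 × (1/2)^3.7076 ≈ 121.7 μCi.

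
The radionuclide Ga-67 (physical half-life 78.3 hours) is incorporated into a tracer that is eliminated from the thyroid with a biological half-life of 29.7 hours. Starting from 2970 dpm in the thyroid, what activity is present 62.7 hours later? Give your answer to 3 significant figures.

395 dpm

1/t_eff = 1/t_phys + 1/t_biol = 1/78.3 + 1/29.7 = 0.046441 per hour.
t_eff = 78.3 × 29.7 / (78.3 + 29.7) ≈ 21.532 hours.
Remaining = 2970 × (1/2)^(62.7/21.532) = 2970 × (1/2)^2.9119 ≈ 394.63 dpm.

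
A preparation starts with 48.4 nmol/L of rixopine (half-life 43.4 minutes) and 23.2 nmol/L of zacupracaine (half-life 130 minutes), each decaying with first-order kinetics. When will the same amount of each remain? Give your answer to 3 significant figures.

69.1 minutes

Set 48.4·(1/2)^(t/43.4) = 23.2·(1/2)^(t/130).
Taking log₂: log₂(48.4/23.2) = t·(1/43.4 − 1/130).
log₂(2.0862) = 1.0609; 1/43.4 − 1/130 = 0.015349.
t = 1.0609 / 0.015349 ≈ 69.117 minutes.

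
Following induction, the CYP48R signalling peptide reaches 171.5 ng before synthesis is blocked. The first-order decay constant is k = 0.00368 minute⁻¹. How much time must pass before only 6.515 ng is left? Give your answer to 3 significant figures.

t½ = ln 2 / k = 0.69315 / 0.00368 ≈ 188.36 minutes.
Fraction remaining = 6.515/171.5 ≈ 0.037988.
n = log₂(171.5/6.515) = ln(26.324)/ln 2 ≈ 4.7183 half-lives.
t = n × t½ = 4.7183 × 188.36 ≈ 888.72 minutes.

889 minutes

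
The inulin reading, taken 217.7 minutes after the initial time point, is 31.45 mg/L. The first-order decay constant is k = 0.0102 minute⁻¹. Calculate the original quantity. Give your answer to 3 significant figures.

290 mg/L

t½ = ln 2 / k = 0.69315 / 0.0102 ≈ 67.956 minutes.
Number of half-lives elapsed: n = 217.7/67.956 ≈ 3.2036.
A₀ = A × 2^n = 31.45 × 2^3.2036 = 31.45 × 9.2123 ≈ 289.73 mg/L.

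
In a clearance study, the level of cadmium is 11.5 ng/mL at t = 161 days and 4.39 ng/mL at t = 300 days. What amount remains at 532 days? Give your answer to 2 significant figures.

0.88 ng/mL

Over Δt = 300 − 161 = 139 days, the level fell by a factor of 11.5/4.39 ≈ 2.6196.
n = log₂(2.6196) ≈ 1.3893 half-lives, so t½ = 139/1.3893 ≈ 100.05 days.
From t = 300 to t = 532: 4.39 × (1/2)^((532−300)/100.05) ≈ 0.87984 ng/mL.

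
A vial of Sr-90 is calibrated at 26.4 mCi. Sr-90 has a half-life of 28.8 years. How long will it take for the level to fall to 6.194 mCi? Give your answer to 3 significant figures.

Fraction remaining = 6.194/26.4 ≈ 0.23462.
n = log₂(26.4/6.194) = ln(4.2622)/ln 2 ≈ 2.0916 half-lives.
t = n × t½ = 2.0916 × 28.8 ≈ 60.238 years.

60.2 years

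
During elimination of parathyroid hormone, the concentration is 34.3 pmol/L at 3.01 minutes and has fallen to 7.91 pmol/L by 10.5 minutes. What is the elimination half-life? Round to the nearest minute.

Over Δt = 10.5 − 3.01 = 7.49 minutes, the level fell by a factor of 34.3/7.91 ≈ 4.3363.
n = log₂(4.3363) ≈ 2.1165 half-lives, so t½ = 7.49/2.1165 ≈ 3.5389 minutes.

4 minutes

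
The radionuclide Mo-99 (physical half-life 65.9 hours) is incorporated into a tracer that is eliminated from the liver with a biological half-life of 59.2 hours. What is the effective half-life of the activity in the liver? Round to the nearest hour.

31 hours

1/t_eff = 1/t_phys + 1/t_biol = 1/65.9 + 1/59.2 = 0.032066 per hour.
t_eff = 65.9 × 59.2 / (65.9 + 59.2) ≈ 31.185 hours.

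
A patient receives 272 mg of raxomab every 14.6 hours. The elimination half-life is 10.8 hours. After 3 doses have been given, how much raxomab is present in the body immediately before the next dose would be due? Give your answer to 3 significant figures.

165 mg

The 3 doses were given 43.8, 29.2, 14.6 hours ago.
Total = 272·(1/2)^(43.8/10.8) + 272·(1/2)^(29.2/10.8) + 272·(1/2)^(14.6/10.8)
      = 16.358 + 41.752 + 106.57 ≈ 164.68 mg.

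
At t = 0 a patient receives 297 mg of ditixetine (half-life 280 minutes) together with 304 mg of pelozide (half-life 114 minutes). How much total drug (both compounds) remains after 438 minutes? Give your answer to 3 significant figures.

122 mg

ditixetine: 297 × (1/2)^(438/280) = 297 × (1/2)^1.5643 ≈ 100.43 mg.
pelozide: 304 × (1/2)^(438/114) = 304 × (1/2)^3.8421 ≈ 21.198 mg.
Total = 100.43 + 21.198 ≈ 121.63 mg.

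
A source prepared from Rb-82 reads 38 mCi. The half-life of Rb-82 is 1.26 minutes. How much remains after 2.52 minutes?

9.5 mCi

Elapsed time is 2 half-lives (2.52/1.26).
Each half-life halves the amount: 38 × (1/2)^2 = 38/4 = 9.5 mCi.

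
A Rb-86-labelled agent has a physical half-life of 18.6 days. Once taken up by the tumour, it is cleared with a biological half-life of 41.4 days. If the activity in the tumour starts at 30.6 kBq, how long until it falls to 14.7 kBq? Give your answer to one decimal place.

1/t_eff = 1/t_phys + 1/t_biol = 1/18.6 + 1/41.4 = 0.077918 per day.
t_eff = 18.6 × 41.4 / (18.6 + 41.4) ≈ 12.834 days.
n = log₂(30.6/14.7) ≈ 1.0577; t = 1.0577 × 12.834 ≈ 13.575 days.

13.6 days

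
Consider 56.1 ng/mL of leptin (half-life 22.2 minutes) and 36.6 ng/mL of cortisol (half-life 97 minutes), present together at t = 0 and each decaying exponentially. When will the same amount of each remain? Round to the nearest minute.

18 minutes

Set 56.1·(1/2)^(t/22.2) = 36.6·(1/2)^(t/97).
Taking log₂: log₂(56.1/36.6) = t·(1/22.2 − 1/97).
log₂(1.5328) = 0.61616; 1/22.2 − 1/97 = 0.034736.
t = 0.61616 / 0.034736 ≈ 17.738 minutes.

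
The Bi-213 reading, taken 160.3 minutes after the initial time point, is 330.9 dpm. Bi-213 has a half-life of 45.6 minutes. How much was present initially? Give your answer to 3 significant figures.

3780 dpm

Number of half-lives elapsed: n = 160.3/45.6 ≈ 3.5154.
A₀ = A × 2^n = 330.9 × 2^3.5154 = 330.9 × 11.435 ≈ 3783.8 dpm.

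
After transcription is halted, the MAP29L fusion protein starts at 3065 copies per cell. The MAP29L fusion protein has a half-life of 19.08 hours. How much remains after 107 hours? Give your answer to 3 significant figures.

Number of half-lives: n = 107/19.08 ≈ 5.608.
Remaining = 3065 × (1/2)^5.608 = 3065 × 0.020504 ≈ 62.844 copies per cell.

62.8 copies per cell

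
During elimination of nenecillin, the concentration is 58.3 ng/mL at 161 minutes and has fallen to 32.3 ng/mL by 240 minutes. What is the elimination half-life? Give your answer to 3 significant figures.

92.7 minutes

Over Δt = 240 − 161 = 79 minutes, the level fell by a factor of 58.3/32.3 ≈ 1.805.
n = log₂(1.805) ≈ 0.85196 half-lives, so t½ = 79/0.85196 ≈ 92.727 minutes.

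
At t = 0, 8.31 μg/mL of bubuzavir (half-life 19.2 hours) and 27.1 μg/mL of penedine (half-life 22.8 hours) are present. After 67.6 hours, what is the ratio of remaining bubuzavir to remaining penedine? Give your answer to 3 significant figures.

0.209

bubuzavir: 8.31 × (1/2)^(67.6/19.2) = 8.31 × (1/2)^3.5208 ≈ 0.72398 μg/mL.
penedine: 27.1 × (1/2)^(67.6/22.8) = 27.1 × (1/2)^2.9649 ≈ 3.4709 μg/mL.
Ratio ≈ 0.72398 / 3.4709 ≈ 0.20858.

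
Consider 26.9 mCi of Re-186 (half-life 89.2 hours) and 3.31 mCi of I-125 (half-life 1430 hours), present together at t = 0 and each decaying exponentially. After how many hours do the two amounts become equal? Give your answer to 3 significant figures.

Set 26.9·(1/2)^(t/89.2) = 3.31·(1/2)^(t/1430).
Taking log₂: log₂(26.9/3.31) = t·(1/89.2 − 1/1430).
log₂(8.1269) = 3.0227; 1/89.2 − 1/1430 = 0.010511.
t = 3.0227 / 0.010511 ≈ 287.56 hours.

288 hours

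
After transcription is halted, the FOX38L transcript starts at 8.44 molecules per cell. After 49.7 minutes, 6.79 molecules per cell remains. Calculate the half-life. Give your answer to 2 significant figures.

160 minutes

A/A₀ = 6.79/8.44 ≈ 0.8045.
n = log₂(1.243) ≈ 0.31383 half-lives elapsed in 49.7 minutes.
t½ = 49.7/0.31383 ≈ 158.37 minutes.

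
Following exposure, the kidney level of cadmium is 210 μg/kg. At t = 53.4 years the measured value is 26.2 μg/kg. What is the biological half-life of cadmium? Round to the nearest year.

A/A₀ = 26.2/210 ≈ 0.12476.
n = log₂(8.0153) ≈ 3.0028 half-lives elapsed in 53.4 years.
t½ = 53.4/3.0028 ≈ 17.784 years.

18 years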